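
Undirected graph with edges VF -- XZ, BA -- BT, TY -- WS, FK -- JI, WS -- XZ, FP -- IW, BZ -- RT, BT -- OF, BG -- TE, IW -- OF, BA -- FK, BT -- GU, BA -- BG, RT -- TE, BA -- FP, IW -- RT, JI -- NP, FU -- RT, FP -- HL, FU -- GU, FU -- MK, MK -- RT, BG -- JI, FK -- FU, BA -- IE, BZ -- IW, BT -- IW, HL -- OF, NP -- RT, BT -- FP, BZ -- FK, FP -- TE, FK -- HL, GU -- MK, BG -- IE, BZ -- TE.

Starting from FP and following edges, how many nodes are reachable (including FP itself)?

17

BFS from FP visits: FP, TE, IW, HL, BT, BA, RT, BZ, BG, OF, FK, GU, IE, NP, MK, FU, JI
Reachable nodes: 17 of 21 total.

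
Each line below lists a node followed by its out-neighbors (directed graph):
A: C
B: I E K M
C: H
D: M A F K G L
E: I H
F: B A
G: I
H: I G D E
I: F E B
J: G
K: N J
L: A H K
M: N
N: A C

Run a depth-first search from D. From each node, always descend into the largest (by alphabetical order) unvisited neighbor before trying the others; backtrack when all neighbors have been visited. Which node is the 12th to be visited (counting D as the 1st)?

E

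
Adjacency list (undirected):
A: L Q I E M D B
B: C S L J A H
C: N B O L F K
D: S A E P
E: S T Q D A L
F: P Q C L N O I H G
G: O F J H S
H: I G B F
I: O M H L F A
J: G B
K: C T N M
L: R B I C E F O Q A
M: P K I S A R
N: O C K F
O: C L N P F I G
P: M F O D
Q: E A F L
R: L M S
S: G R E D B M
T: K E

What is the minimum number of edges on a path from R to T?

Level 0: R
Level 1: L, M, S
Level 2: A, B, C, D, E, F, G, I, K, O, P, Q
Level 3: H, J, N, T
T first appears at level 3.

3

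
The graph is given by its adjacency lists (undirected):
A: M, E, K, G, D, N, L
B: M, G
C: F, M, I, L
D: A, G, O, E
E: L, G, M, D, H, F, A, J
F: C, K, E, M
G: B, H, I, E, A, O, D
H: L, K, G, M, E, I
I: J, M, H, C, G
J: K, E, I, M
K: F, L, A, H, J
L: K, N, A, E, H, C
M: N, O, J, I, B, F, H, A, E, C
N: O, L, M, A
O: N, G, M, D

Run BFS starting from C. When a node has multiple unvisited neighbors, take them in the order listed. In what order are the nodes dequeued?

C, F, M, I, L, K, E, N, O, J, B, H, A, G, D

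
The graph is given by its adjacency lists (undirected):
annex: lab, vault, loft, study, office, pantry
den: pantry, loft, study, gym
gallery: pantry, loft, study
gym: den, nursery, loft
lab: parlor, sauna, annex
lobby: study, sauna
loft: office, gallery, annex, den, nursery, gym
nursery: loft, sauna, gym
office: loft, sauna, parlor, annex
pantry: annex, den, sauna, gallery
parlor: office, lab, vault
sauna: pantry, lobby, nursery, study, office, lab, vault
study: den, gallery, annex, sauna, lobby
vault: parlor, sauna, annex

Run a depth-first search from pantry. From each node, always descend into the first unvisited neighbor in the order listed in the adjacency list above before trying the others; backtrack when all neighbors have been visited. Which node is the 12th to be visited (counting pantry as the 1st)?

sauna

Visit pantry
pantry → annex
annex → lab
lab → parlor
parlor → office
office → loft
loft → gallery
gallery → study
study → den
den → gym
gym → nursery
nursery → sauna
sauna → lobby
sauna → vault

Visit order: pantry, annex, lab, parlor, office, loft, gallery, study, den, gym, nursery, sauna, lobby, vault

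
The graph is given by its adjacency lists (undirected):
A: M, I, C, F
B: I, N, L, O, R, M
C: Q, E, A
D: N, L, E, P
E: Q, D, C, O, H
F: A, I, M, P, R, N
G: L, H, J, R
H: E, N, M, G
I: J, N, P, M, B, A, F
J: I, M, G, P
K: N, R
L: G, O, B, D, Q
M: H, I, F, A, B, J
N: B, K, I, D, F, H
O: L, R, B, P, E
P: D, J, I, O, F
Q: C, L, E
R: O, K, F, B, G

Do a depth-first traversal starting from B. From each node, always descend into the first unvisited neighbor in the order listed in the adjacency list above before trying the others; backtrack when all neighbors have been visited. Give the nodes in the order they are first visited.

B, I, J, M, H, E, Q, C, A, F, P, D, N, K, R, O, L, G

Visit B
B → I
I → J
J → M
M → H
H → E
E → Q
Q → C
C → A
A → F
F → P
P → D
D → N
N → K
K → R
R → O
O → L
L → G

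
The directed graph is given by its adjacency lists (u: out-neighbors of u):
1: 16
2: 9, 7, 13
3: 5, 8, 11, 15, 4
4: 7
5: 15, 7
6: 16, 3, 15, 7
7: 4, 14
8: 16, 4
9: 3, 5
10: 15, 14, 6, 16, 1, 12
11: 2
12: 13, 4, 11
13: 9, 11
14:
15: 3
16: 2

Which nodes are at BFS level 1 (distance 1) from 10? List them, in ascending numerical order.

1, 6, 12, 14, 15, 16

Level 0: 10
Level 1: 1, 6, 12, 14, 15, 16
Level 2: 2, 3, 4, 7, 11, 13
Level 3: 5, 8, 9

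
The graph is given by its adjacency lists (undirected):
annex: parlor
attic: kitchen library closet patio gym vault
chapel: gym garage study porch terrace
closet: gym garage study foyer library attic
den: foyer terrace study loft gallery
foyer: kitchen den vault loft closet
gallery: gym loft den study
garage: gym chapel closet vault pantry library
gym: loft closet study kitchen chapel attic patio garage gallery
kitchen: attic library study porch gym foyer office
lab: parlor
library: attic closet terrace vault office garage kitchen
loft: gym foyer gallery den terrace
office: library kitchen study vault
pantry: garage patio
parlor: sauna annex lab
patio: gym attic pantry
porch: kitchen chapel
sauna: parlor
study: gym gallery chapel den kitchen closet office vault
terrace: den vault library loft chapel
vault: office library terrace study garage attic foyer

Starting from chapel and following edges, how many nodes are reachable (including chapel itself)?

BFS from chapel visits: chapel, gym, garage, study, porch, terrace, loft, closet, kitchen, attic, patio, gallery, vault, pantry, library, den, office, foyer
Reachable nodes: 18 of 22 total.

18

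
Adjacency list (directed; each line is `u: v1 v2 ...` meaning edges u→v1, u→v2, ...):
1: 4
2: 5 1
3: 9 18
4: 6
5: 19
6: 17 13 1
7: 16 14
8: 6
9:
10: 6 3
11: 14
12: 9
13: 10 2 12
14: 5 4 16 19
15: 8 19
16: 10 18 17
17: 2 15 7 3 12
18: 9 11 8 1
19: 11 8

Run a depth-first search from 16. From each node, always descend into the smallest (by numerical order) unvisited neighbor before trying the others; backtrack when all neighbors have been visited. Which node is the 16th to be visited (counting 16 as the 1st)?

Visit 16
16 → 10
10 → 3
3 → 9
3 → 18
18 → 1
1 → 4
4 → 6
6 → 13
13 → 2
2 → 5
5 → 19
19 → 8
19 → 11
11 → 14
13 → 12
6 → 17
17 → 7
17 → 15

Visit order: 16, 10, 3, 9, 18, 1, 4, 6, 13, 2, 5, 19, 8, 11, 14, 12, 17, 7, 15

12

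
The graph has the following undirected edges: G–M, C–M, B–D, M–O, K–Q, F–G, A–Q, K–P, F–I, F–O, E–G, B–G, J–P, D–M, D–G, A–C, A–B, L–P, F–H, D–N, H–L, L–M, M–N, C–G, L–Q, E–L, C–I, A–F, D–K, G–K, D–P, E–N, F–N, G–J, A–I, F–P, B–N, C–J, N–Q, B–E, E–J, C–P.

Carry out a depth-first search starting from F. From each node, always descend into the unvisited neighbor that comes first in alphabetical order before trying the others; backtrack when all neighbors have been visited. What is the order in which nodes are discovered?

Visit F
F → A
A → B
B → D
D → G
G → C
C → I
C → J
J → E
E → L
L → H
L → M
M → N
N → Q
Q → K
K → P
M → O

F → A → B → D → G → C → I → J → E → L → H → M → N → Q → K → P → O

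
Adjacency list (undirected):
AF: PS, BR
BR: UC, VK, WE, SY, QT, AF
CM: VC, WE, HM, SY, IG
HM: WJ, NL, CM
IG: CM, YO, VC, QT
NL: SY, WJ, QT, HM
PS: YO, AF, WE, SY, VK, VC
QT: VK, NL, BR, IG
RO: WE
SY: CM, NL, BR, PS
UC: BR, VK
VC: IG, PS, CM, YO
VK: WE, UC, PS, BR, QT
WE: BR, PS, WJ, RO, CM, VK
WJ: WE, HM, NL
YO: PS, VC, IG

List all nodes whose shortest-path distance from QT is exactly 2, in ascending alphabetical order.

Level 0: QT
Level 1: BR, IG, NL, VK
Level 2: AF, CM, HM, PS, SY, UC, VC, WE, WJ, YO
Level 3: RO

AF, CM, HM, PS, SY, UC, VC, WE, WJ, YO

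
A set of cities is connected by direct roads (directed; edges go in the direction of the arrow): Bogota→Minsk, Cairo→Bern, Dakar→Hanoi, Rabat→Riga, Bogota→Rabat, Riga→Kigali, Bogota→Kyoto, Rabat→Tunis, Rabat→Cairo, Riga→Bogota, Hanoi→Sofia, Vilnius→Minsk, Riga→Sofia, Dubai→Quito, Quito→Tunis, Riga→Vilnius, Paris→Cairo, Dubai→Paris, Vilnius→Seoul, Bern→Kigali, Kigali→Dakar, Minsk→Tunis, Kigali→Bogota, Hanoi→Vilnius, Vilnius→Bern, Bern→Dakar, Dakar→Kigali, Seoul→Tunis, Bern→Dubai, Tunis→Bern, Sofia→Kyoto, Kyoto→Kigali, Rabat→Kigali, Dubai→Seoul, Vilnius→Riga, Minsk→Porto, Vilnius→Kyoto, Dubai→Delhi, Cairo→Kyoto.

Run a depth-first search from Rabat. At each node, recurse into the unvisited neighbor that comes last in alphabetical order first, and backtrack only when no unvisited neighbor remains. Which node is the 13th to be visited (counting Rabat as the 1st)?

Minsk

Visit Rabat
Rabat → Tunis
Tunis → Bern
Bern → Kigali
Kigali → Dakar
Dakar → Hanoi
Hanoi → Vilnius
Vilnius → Seoul
Vilnius → Riga
Riga → Sofia
Sofia → Kyoto
Riga → Bogota
Bogota → Minsk
Minsk → Porto
Bern → Dubai
Dubai → Quito
Dubai → Paris
Paris → Cairo
Dubai → Delhi

Visit order: Rabat, Tunis, Bern, Kigali, Dakar, Hanoi, Vilnius, Seoul, Riga, Sofia, Kyoto, Bogota, Minsk, Porto, Dubai, Quito, Paris, Cairo, Delhi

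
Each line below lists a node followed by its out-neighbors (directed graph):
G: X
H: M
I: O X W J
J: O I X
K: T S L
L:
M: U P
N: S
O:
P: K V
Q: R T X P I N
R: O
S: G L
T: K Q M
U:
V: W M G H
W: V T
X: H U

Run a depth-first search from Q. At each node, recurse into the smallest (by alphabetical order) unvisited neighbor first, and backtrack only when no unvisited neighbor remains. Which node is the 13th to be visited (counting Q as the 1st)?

Visit Q
Q → I
I → J
J → O
J → X
X → H
H → M
M → P
P → K
K → L
K → S
S → G
K → T
P → V
V → W
M → U
Q → N
Q → R

Visit order: Q, I, J, O, X, H, M, P, K, L, S, G, T, V, W, U, N, R

T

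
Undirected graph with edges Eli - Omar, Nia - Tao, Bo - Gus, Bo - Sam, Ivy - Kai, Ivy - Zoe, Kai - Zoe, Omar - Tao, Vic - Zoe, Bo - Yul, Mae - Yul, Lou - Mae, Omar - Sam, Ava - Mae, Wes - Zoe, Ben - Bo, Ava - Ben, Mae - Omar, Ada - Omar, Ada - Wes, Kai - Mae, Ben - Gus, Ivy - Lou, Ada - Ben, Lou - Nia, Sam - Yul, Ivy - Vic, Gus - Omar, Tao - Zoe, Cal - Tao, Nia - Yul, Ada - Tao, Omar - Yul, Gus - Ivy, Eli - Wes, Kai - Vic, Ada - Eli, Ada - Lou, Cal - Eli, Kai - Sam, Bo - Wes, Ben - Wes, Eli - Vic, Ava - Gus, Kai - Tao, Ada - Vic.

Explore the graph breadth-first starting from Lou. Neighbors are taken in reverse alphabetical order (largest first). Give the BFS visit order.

Lou -> Nia -> Mae -> Ivy -> Ada -> Yul -> Tao -> Omar -> Kai -> Ava -> Zoe -> Vic -> Gus -> Wes -> Eli -> Ben -> Sam -> Bo -> Cal

Visit Lou; enqueue Nia, Mae, Ivy, Ada → queue [Nia, Mae, Ivy, Ada]
Visit Nia; enqueue Yul, Tao → queue [Mae, Ivy, Ada, Yul, Tao]
Visit Mae; enqueue Omar, Kai, Ava → queue [Ivy, Ada, Yul, Tao, Omar, Kai, Ava]
Visit Ivy; enqueue Zoe, Vic, Gus → queue [Ada, Yul, Tao, Omar, Kai, Ava, Zoe, Vic, Gus]
Visit Ada; enqueue Wes, Eli, Ben → queue [Yul, Tao, Omar, Kai, Ava, Zoe, Vic, Gus, Wes, Eli, Ben]
Visit Yul; enqueue Sam, Bo → queue [Tao, Omar, Kai, Ava, Zoe, Vic, Gus, Wes, Eli, Ben, Sam, Bo]
Visit Tao; enqueue Cal → queue [Omar, Kai, Ava, Zoe, Vic, Gus, Wes, Eli, Ben, Sam, Bo, Cal]
Visit Omar → queue [Kai, Ava, Zoe, Vic, Gus, Wes, Eli, Ben, Sam, Bo, Cal]
Visit Kai → queue [Ava, Zoe, Vic, Gus, Wes, Eli, Ben, Sam, Bo, Cal]
Visit Ava → queue [Zoe, Vic, Gus, Wes, Eli, Ben, Sam, Bo, Cal]
Visit Zoe → queue [Vic, Gus, Wes, Eli, Ben, Sam, Bo, Cal]
Visit Vic → queue [Gus, Wes, Eli, Ben, Sam, Bo, Cal]
Visit Gus → queue [Wes, Eli, Ben, Sam, Bo, Cal]
Visit Wes → queue [Eli, Ben, Sam, Bo, Cal]
Visit Eli → queue [Ben, Sam, Bo, Cal]
Visit Ben → queue [Sam, Bo, Cal]
Visit Sam → queue [Bo, Cal]
Visit Bo → queue [Cal]
Visit Cal → queue []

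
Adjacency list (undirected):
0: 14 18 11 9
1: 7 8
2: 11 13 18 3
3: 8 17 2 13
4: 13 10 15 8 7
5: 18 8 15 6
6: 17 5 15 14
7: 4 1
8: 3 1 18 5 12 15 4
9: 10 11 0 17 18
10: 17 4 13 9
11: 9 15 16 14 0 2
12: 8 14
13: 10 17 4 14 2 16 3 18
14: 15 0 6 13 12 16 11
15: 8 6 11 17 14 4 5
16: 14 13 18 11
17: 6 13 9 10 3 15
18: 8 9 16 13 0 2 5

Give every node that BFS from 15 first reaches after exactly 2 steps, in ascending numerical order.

Level 0: 15
Level 1: 4, 5, 6, 8, 11, 14, 17
Level 2: 0, 1, 2, 3, 7, 9, 10, 12, 13, 16, 18

0, 1, 2, 3, 7, 9, 10, 12, 13, 16, 18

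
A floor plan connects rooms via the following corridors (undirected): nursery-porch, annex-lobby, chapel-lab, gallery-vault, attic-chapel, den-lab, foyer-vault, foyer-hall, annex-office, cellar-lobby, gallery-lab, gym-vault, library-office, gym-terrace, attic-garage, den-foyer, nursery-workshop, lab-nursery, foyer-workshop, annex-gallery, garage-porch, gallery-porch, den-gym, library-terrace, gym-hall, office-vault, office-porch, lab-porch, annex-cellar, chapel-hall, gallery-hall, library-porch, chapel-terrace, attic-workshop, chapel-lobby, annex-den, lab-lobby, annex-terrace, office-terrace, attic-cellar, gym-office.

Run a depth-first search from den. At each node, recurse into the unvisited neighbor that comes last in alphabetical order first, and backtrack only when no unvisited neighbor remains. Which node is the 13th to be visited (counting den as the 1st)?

Visit den
den → lab
lab → porch
porch → office
office → vault
vault → gym
gym → terrace
terrace → library
terrace → chapel
chapel → lobby
lobby → cellar
cellar → attic
attic → workshop
workshop → nursery
workshop → foyer
foyer → hall
hall → gallery
gallery → annex
attic → garage

Visit order: den, lab, porch, office, vault, gym, terrace, library, chapel, lobby, cellar, attic, workshop, nursery, foyer, hall, gallery, annex, garage

workshop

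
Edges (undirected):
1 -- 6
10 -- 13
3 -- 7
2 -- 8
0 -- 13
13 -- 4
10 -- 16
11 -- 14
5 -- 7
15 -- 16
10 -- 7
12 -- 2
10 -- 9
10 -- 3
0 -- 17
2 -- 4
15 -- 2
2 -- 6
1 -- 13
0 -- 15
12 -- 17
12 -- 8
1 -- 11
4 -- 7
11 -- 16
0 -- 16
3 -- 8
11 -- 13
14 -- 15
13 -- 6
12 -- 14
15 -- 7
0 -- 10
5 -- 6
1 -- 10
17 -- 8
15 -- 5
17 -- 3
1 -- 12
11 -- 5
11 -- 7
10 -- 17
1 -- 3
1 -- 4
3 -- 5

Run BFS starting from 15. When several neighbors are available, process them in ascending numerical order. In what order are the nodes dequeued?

15 0 2 5 7 14 16 10 13 17 4 6 8 12 3 11 1 9

Visit 15; enqueue 0, 2, 5, 7, 14, 16 → queue [0, 2, 5, 7, 14, 16]
Visit 0; enqueue 10, 13, 17 → queue [2, 5, 7, 14, 16, 10, 13, 17]
Visit 2; enqueue 4, 6, 8, 12 → queue [5, 7, 14, 16, 10, 13, 17, 4, 6, 8, 12]
Visit 5; enqueue 3, 11 → queue [7, 14, 16, 10, 13, 17, 4, 6, 8, 12, 3, 11]
Visit 7 → queue [14, 16, 10, 13, 17, 4, 6, 8, 12, 3, 11]
Visit 14 → queue [16, 10, 13, 17, 4, 6, 8, 12, 3, 11]
Visit 16 → queue [10, 13, 17, 4, 6, 8, 12, 3, 11]
Visit 10; enqueue 1, 9 → queue [13, 17, 4, 6, 8, 12, 3, 11, 1, 9]
Visit 13 → queue [17, 4, 6, 8, 12, 3, 11, 1, 9]
Visit 17 → queue [4, 6, 8, 12, 3, 11, 1, 9]
Visit 4 → queue [6, 8, 12, 3, 11, 1, 9]
Visit 6 → queue [8, 12, 3, 11, 1, 9]
Visit 8 → queue [12, 3, 11, 1, 9]
Visit 12 → queue [3, 11, 1, 9]
Visit 3 → queue [11, 1, 9]
Visit 11 → queue [1, 9]
Visit 1 → queue [9]
Visit 9 → queue []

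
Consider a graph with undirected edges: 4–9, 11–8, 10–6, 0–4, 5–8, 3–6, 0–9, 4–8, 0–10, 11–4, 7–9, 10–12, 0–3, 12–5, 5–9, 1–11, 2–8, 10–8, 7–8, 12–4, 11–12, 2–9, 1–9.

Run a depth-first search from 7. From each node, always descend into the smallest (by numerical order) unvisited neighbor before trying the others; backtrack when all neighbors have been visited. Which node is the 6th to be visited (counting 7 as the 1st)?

3

Visit 7
7 → 8
8 → 2
2 → 9
9 → 0
0 → 3
3 → 6
6 → 10
10 → 12
12 → 4
4 → 11
11 → 1
12 → 5

Visit order: 7, 8, 2, 9, 0, 3, 6, 10, 12, 4, 11, 1, 5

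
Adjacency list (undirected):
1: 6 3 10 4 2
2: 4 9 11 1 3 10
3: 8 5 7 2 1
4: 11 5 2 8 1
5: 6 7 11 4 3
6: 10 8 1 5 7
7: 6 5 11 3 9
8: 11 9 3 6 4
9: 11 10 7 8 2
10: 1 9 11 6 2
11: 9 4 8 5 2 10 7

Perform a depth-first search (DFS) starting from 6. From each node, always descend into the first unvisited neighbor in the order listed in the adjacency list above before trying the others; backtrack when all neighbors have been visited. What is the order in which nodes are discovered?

6, 10, 1, 3, 8, 11, 9, 7, 5, 4, 2

Visit 6
6 → 10
10 → 1
1 → 3
3 → 8
8 → 11
11 → 9
9 → 7
7 → 5
5 → 4
4 → 2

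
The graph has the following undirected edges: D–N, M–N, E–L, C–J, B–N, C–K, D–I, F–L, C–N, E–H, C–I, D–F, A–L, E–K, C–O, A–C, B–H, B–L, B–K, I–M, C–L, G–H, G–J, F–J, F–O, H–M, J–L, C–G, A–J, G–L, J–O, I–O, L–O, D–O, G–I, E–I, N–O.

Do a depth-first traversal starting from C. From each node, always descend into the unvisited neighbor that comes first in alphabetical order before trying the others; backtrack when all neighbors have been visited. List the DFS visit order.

Visit C
C → A
A → J
J → F
F → D
D → I
I → E
E → H
H → B
B → K
B → L
L → G
L → O
O → N
N → M

C → A → J → F → D → I → E → H → B → K → L → G → O → N → M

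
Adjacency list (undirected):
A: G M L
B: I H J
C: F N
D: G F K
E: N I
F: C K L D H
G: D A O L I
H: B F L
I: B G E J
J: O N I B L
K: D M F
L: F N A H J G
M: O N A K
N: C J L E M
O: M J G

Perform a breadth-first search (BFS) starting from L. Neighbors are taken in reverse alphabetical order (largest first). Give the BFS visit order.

L N J H G F A M E C O I B D K

Visit L; enqueue N, J, H, G, F, A → queue [N, J, H, G, F, A]
Visit N; enqueue M, E, C → queue [J, H, G, F, A, M, E, C]
Visit J; enqueue O, I, B → queue [H, G, F, A, M, E, C, O, I, B]
Visit H → queue [G, F, A, M, E, C, O, I, B]
Visit G; enqueue D → queue [F, A, M, E, C, O, I, B, D]
Visit F; enqueue K → queue [A, M, E, C, O, I, B, D, K]
Visit A → queue [M, E, C, O, I, B, D, K]
Visit M → queue [E, C, O, I, B, D, K]
Visit E → queue [C, O, I, B, D, K]
Visit C → queue [O, I, B, D, K]
Visit O → queue [I, B, D, K]
Visit I → queue [B, D, K]
Visit B → queue [D, K]
Visit D → queue [K]
Visit K → queue []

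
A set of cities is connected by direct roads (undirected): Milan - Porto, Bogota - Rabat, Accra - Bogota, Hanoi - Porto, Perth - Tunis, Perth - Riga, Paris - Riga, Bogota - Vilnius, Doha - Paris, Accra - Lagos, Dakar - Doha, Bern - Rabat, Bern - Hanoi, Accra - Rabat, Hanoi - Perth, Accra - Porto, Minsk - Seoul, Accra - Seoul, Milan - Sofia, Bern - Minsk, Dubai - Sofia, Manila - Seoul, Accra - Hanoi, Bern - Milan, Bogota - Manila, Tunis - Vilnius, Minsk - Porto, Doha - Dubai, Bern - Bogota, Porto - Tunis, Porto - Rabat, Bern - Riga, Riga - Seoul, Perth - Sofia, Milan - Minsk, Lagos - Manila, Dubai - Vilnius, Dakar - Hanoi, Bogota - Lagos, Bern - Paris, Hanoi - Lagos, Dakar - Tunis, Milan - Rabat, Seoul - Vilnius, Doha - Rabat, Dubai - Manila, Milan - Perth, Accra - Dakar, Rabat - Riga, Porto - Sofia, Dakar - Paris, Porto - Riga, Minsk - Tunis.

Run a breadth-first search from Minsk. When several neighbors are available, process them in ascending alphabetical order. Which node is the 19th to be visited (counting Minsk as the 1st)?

Visit Minsk; enqueue Bern, Milan, Porto, Seoul, Tunis → queue [Bern, Milan, Porto, Seoul, Tunis]
Visit Bern; enqueue Bogota, Hanoi, Paris, Rabat, Riga → queue [Milan, Porto, Seoul, Tunis, Bogota, Hanoi, Paris, Rabat, Riga]
Visit Milan; enqueue Perth, Sofia → queue [Porto, Seoul, Tunis, Bogota, Hanoi, Paris, Rabat, Riga, Perth, Sofia]
Visit Porto; enqueue Accra → queue [Seoul, Tunis, Bogota, Hanoi, Paris, Rabat, Riga, Perth, Sofia, Accra]
Visit Seoul; enqueue Manila, Vilnius → queue [Tunis, Bogota, Hanoi, Paris, Rabat, Riga, Perth, Sofia, Accra, Manila, Vilnius]
Visit Tunis; enqueue Dakar → queue [Bogota, Hanoi, Paris, Rabat, Riga, Perth, Sofia, Accra, Manila, Vilnius, Dakar]
Visit Bogota; enqueue Lagos → queue [Hanoi, Paris, Rabat, Riga, Perth, Sofia, Accra, Manila, Vilnius, Dakar, Lagos]
Visit Hanoi → queue [Paris, Rabat, Riga, Perth, Sofia, Accra, Manila, Vilnius, Dakar, Lagos]
Visit Paris; enqueue Doha → queue [Rabat, Riga, Perth, Sofia, Accra, Manila, Vilnius, Dakar, Lagos, Doha]
Visit Rabat → queue [Riga, Perth, Sofia, Accra, Manila, Vilnius, Dakar, Lagos, Doha]
Visit Riga → queue [Perth, Sofia, Accra, Manila, Vilnius, Dakar, Lagos, Doha]
Visit Perth → queue [Sofia, Accra, Manila, Vilnius, Dakar, Lagos, Doha]
Visit Sofia; enqueue Dubai → queue [Accra, Manila, Vilnius, Dakar, Lagos, Doha, Dubai]
Visit Accra → queue [Manila, Vilnius, Dakar, Lagos, Doha, Dubai]
Visit Manila → queue [Vilnius, Dakar, Lagos, Doha, Dubai]
Visit Vilnius → queue [Dakar, Lagos, Doha, Dubai]
Visit Dakar → queue [Lagos, Doha, Dubai]
Visit Lagos → queue [Doha, Dubai]
Visit Doha → queue [Dubai]
Visit Dubai → queue []

Visit order: Minsk, Bern, Milan, Porto, Seoul, Tunis, Bogota, Hanoi, Paris, Rabat, Riga, Perth, Sofia, Accra, Manila, Vilnius, Dakar, Lagos, Doha, Dubai

Doha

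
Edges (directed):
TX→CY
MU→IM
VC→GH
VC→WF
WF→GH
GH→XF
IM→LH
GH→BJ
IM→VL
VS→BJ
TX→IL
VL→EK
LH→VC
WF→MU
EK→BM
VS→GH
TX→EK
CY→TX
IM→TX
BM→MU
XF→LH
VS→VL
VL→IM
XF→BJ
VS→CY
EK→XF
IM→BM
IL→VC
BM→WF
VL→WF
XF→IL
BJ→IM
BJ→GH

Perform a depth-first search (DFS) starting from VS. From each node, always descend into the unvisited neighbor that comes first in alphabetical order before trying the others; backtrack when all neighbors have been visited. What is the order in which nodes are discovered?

VS → BJ → GH → XF → IL → VC → WF → MU → IM → BM → LH → TX → CY → EK → VL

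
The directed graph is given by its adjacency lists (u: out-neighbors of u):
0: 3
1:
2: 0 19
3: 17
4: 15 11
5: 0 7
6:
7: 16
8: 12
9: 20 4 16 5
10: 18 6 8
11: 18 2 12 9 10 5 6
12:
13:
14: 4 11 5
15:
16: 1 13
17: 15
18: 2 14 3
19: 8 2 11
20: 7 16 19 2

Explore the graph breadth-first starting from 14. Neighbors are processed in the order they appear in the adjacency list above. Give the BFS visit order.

Visit 14; enqueue 4, 11, 5 → queue [4, 11, 5]
Visit 4; enqueue 15 → queue [11, 5, 15]
Visit 11; enqueue 18, 2, 12, 9, 10, 6 → queue [5, 15, 18, 2, 12, 9, 10, 6]
Visit 5; enqueue 0, 7 → queue [15, 18, 2, 12, 9, 10, 6, 0, 7]
Visit 15 → queue [18, 2, 12, 9, 10, 6, 0, 7]
Visit 18; enqueue 3 → queue [2, 12, 9, 10, 6, 0, 7, 3]
Visit 2; enqueue 19 → queue [12, 9, 10, 6, 0, 7, 3, 19]
Visit 12 → queue [9, 10, 6, 0, 7, 3, 19]
Visit 9; enqueue 20, 16 → queue [10, 6, 0, 7, 3, 19, 20, 16]
Visit 10; enqueue 8 → queue [6, 0, 7, 3, 19, 20, 16, 8]
Visit 6 → queue [0, 7, 3, 19, 20, 16, 8]
Visit 0 → queue [7, 3, 19, 20, 16, 8]
Visit 7 → queue [3, 19, 20, 16, 8]
Visit 3; enqueue 17 → queue [19, 20, 16, 8, 17]
Visit 19 → queue [20, 16, 8, 17]
Visit 20 → queue [16, 8, 17]
Visit 16; enqueue 1, 13 → queue [8, 17, 1, 13]
Visit 8 → queue [17, 1, 13]
Visit 17 → queue [1, 13]
Visit 1 → queue [13]
Visit 13 → queue []

14 -> 4 -> 11 -> 5 -> 15 -> 18 -> 2 -> 12 -> 9 -> 10 -> 6 -> 0 -> 7 -> 3 -> 19 -> 20 -> 16 -> 8 -> 17 -> 1 -> 13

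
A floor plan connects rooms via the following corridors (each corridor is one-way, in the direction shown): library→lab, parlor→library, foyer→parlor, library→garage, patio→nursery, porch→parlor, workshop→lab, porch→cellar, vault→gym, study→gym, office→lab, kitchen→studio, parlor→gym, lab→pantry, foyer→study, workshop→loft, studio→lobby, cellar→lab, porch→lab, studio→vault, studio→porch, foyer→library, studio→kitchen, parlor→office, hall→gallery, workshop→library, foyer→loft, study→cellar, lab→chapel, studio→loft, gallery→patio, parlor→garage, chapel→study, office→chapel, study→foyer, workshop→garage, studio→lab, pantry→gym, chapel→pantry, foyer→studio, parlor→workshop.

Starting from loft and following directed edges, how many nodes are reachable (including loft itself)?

1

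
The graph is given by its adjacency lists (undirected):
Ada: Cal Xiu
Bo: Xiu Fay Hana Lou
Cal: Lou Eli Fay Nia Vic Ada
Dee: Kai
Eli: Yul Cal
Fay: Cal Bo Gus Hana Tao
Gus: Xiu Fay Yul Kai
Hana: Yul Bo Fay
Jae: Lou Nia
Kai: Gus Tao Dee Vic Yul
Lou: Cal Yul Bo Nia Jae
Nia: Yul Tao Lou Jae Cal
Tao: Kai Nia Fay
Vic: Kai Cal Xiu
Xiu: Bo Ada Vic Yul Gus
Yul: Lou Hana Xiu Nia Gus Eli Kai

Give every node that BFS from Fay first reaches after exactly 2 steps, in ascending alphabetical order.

Ada, Eli, Kai, Lou, Nia, Vic, Xiu, Yul

Level 0: Fay
Level 1: Bo, Cal, Gus, Hana, Tao
Level 2: Ada, Eli, Kai, Lou, Nia, Vic, Xiu, Yul
Level 3: Dee, Jae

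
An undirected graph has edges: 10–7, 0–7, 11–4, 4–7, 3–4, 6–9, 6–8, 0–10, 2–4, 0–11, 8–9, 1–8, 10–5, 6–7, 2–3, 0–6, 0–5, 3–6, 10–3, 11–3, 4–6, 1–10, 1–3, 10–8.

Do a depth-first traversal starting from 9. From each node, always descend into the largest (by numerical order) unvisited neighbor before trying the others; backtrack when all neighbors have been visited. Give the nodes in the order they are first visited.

9 8 10 7 6 4 11 3 2 1 0 5

Visit 9
9 → 8
8 → 10
10 → 7
7 → 6
6 → 4
4 → 11
11 → 3
3 → 2
3 → 1
11 → 0
0 → 5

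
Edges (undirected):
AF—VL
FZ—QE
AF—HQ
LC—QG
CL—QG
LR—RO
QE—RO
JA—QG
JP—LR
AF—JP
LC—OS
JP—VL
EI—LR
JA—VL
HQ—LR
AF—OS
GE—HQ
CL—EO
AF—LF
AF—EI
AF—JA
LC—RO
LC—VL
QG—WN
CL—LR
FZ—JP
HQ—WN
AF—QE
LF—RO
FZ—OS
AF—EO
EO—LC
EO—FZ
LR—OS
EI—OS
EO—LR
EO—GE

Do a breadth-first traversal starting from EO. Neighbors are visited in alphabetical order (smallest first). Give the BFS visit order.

EO -> AF -> CL -> FZ -> GE -> LC -> LR -> EI -> HQ -> JA -> JP -> LF -> OS -> QE -> VL -> QG -> RO -> WN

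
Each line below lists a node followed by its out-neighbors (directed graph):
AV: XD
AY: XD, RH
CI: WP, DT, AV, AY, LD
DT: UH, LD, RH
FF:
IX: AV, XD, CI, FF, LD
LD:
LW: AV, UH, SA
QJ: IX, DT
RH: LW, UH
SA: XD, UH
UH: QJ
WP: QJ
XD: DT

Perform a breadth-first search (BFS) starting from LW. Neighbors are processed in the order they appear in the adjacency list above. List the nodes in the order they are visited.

LW, AV, UH, SA, XD, QJ, DT, IX, LD, RH, CI, FF, WP, AY

Visit LW; enqueue AV, UH, SA → queue [AV, UH, SA]
Visit AV; enqueue XD → queue [UH, SA, XD]
Visit UH; enqueue QJ → queue [SA, XD, QJ]
Visit SA → queue [XD, QJ]
Visit XD; enqueue DT → queue [QJ, DT]
Visit QJ; enqueue IX → queue [DT, IX]
Visit DT; enqueue LD, RH → queue [IX, LD, RH]
Visit IX; enqueue CI, FF → queue [LD, RH, CI, FF]
Visit LD → queue [RH, CI, FF]
Visit RH → queue [CI, FF]
Visit CI; enqueue WP, AY → queue [FF, WP, AY]
Visit FF → queue [WP, AY]
Visit WP → queue [AY]
Visit AY → queue []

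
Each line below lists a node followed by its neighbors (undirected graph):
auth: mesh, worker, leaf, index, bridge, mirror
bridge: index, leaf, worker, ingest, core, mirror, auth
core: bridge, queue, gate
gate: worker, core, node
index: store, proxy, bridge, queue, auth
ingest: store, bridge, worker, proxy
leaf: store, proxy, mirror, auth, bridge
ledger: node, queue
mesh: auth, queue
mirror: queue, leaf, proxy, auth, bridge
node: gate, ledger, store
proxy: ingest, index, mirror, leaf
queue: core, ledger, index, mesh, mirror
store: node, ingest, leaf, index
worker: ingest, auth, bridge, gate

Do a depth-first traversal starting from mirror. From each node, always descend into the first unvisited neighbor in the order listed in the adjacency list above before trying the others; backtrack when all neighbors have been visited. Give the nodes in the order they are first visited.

Visit mirror
mirror → queue
queue → core
core → bridge
bridge → index
index → store
store → node
node → gate
gate → worker
worker → ingest
ingest → proxy
proxy → leaf
leaf → auth
auth → mesh
node → ledger

mirror, queue, core, bridge, index, store, node, gate, worker, ingest, proxy, leaf, auth, mesh, ledger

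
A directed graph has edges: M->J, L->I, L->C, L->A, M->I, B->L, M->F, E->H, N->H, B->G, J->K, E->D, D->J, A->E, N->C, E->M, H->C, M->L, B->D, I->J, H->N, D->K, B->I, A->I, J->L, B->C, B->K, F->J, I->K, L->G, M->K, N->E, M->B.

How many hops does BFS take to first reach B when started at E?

Level 0: E
Level 1: D, H, M
Level 2: B, C, F, I, J, K, L, N
Level 3: A, G
B first appears at level 2.

2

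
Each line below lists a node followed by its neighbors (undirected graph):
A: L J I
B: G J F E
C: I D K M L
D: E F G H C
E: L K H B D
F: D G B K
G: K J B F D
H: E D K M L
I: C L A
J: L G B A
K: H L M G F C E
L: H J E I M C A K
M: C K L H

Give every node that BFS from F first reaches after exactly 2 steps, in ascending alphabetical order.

Level 0: F
Level 1: B, D, G, K
Level 2: C, E, H, J, L, M
Level 3: A, I

C, E, H, J, L, M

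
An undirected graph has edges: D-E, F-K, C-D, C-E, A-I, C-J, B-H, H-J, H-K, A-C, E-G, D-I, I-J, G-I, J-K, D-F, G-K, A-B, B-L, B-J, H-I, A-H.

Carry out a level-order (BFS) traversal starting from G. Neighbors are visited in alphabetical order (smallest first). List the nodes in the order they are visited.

G → E → I → K → C → D → A → H → J → F → B → L

Visit G; enqueue E, I, K → queue [E, I, K]
Visit E; enqueue C, D → queue [I, K, C, D]
Visit I; enqueue A, H, J → queue [K, C, D, A, H, J]
Visit K; enqueue F → queue [C, D, A, H, J, F]
Visit C → queue [D, A, H, J, F]
Visit D → queue [A, H, J, F]
Visit A; enqueue B → queue [H, J, F, B]
Visit H → queue [J, F, B]
Visit J → queue [F, B]
Visit F → queue [B]
Visit B; enqueue L → queue [L]
Visit L → queue []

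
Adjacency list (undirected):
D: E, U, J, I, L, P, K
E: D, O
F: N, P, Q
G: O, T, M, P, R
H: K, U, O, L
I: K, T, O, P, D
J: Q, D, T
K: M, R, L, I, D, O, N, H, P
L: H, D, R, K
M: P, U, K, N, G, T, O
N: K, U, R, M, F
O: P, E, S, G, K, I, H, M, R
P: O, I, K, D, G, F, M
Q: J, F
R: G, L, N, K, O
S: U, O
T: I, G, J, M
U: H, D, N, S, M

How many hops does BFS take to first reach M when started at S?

Level 0: S
Level 1: O, U
Level 2: D, E, G, H, I, K, M, N, P, R
Level 3: F, J, L, T
Level 4: Q
M first appears at level 2.

2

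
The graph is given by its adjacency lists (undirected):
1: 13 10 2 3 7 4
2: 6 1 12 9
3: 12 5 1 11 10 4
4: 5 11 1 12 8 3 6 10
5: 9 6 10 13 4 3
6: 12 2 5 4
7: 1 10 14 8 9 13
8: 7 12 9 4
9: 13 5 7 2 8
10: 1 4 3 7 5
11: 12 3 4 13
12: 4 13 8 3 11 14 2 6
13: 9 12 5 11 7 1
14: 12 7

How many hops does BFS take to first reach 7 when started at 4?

Level 0: 4
Level 1: 1, 3, 5, 6, 8, 10, 11, 12
Level 2: 2, 7, 9, 13, 14
7 first appears at level 2.

2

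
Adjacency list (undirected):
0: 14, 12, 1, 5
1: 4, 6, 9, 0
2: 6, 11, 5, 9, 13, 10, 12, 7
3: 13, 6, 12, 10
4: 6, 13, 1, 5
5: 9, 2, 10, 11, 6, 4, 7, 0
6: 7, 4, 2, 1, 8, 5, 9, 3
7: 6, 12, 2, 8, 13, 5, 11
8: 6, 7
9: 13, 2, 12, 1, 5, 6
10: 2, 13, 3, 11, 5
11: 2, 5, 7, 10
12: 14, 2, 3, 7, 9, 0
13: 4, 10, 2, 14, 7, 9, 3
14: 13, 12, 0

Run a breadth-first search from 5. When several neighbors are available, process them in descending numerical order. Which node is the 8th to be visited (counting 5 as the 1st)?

Visit 5; enqueue 11, 10, 9, 7, 6, 4, 2, 0 → queue [11, 10, 9, 7, 6, 4, 2, 0]
Visit 11 → queue [10, 9, 7, 6, 4, 2, 0]
Visit 10; enqueue 13, 3 → queue [9, 7, 6, 4, 2, 0, 13, 3]
Visit 9; enqueue 12, 1 → queue [7, 6, 4, 2, 0, 13, 3, 12, 1]
Visit 7; enqueue 8 → queue [6, 4, 2, 0, 13, 3, 12, 1, 8]
Visit 6 → queue [4, 2, 0, 13, 3, 12, 1, 8]
Visit 4 → queue [2, 0, 13, 3, 12, 1, 8]
Visit 2 → queue [0, 13, 3, 12, 1, 8]
Visit 0; enqueue 14 → queue [13, 3, 12, 1, 8, 14]
Visit 13 → queue [3, 12, 1, 8, 14]
Visit 3 → queue [12, 1, 8, 14]
Visit 12 → queue [1, 8, 14]
Visit 1 → queue [8, 14]
Visit 8 → queue [14]
Visit 14 → queue []

Visit order: 5, 11, 10, 9, 7, 6, 4, 2, 0, 13, 3, 12, 1, 8, 14

2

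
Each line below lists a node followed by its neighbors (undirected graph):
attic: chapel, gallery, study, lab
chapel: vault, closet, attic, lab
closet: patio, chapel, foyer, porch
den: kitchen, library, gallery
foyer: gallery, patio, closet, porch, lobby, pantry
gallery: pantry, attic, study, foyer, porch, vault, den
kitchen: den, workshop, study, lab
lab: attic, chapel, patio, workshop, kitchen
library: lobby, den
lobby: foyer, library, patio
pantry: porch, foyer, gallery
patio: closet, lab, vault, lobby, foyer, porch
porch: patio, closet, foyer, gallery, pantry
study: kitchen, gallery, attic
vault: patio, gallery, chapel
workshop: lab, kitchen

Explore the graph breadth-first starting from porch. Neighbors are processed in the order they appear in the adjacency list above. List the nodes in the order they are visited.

Visit porch; enqueue patio, closet, foyer, gallery, pantry → queue [patio, closet, foyer, gallery, pantry]
Visit patio; enqueue lab, vault, lobby → queue [closet, foyer, gallery, pantry, lab, vault, lobby]
Visit closet; enqueue chapel → queue [foyer, gallery, pantry, lab, vault, lobby, chapel]
Visit foyer → queue [gallery, pantry, lab, vault, lobby, chapel]
Visit gallery; enqueue attic, study, den → queue [pantry, lab, vault, lobby, chapel, attic, study, den]
Visit pantry → queue [lab, vault, lobby, chapel, attic, study, den]
Visit lab; enqueue workshop, kitchen → queue [vault, lobby, chapel, attic, study, den, workshop, kitchen]
Visit vault → queue [lobby, chapel, attic, study, den, workshop, kitchen]
Visit lobby; enqueue library → queue [chapel, attic, study, den, workshop, kitchen, library]
Visit chapel → queue [attic, study, den, workshop, kitchen, library]
Visit attic → queue [study, den, workshop, kitchen, library]
Visit study → queue [den, workshop, kitchen, library]
Visit den → queue [workshop, kitchen, library]
Visit workshop → queue [kitchen, library]
Visit kitchen → queue [library]
Visit library → queue []

porch -> patio -> closet -> foyer -> gallery -> pantry -> lab -> vault -> lobby -> chapel -> attic -> study -> den -> workshop -> kitchen -> library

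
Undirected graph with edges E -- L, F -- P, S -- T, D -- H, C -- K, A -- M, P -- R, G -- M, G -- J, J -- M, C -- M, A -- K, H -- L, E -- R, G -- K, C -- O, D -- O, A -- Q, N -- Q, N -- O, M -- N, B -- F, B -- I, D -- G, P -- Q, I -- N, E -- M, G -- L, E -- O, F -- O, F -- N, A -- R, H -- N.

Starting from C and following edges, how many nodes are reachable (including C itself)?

BFS from C visits: C, O, M, K, N, F, E, D, J, G, A, Q, I, H, P, B, R, L
Reachable nodes: 18 of 20 total.

18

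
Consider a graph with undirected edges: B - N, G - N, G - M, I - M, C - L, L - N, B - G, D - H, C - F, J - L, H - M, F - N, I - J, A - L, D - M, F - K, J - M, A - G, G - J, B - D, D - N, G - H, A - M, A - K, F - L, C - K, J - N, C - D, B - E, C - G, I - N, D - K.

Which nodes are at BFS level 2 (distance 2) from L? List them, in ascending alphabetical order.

B, D, G, I, K, M

Level 0: L
Level 1: A, C, F, J, N
Level 2: B, D, G, I, K, M
Level 3: E, H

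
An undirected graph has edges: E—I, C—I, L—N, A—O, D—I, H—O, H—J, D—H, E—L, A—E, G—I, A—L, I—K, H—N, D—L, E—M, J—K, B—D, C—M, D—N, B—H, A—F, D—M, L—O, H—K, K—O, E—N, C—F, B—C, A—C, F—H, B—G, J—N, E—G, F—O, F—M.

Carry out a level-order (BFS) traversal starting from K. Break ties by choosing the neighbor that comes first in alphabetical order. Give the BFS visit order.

K, H, I, J, O, B, D, F, N, C, E, G, A, L, M

Visit K; enqueue H, I, J, O → queue [H, I, J, O]
Visit H; enqueue B, D, F, N → queue [I, J, O, B, D, F, N]
Visit I; enqueue C, E, G → queue [J, O, B, D, F, N, C, E, G]
Visit J → queue [O, B, D, F, N, C, E, G]
Visit O; enqueue A, L → queue [B, D, F, N, C, E, G, A, L]
Visit B → queue [D, F, N, C, E, G, A, L]
Visit D; enqueue M → queue [F, N, C, E, G, A, L, M]
Visit F → queue [N, C, E, G, A, L, M]
Visit N → queue [C, E, G, A, L, M]
Visit C → queue [E, G, A, L, M]
Visit E → queue [G, A, L, M]
Visit G → queue [A, L, M]
Visit A → queue [L, M]
Visit L → queue [M]
Visit M → queue []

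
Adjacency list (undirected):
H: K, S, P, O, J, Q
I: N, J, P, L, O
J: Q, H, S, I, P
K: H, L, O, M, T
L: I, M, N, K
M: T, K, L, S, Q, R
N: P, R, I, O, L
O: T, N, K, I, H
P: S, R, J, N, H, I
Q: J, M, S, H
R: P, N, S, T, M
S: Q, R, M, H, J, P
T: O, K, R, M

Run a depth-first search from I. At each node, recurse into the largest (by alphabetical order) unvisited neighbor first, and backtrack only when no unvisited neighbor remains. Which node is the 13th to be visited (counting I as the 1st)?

K

Visit I
I → P
P → S
S → R
R → T
T → O
O → N
N → L
L → M
M → Q
Q → J
J → H
H → K

Visit order: I, P, S, R, T, O, N, L, M, Q, J, H, K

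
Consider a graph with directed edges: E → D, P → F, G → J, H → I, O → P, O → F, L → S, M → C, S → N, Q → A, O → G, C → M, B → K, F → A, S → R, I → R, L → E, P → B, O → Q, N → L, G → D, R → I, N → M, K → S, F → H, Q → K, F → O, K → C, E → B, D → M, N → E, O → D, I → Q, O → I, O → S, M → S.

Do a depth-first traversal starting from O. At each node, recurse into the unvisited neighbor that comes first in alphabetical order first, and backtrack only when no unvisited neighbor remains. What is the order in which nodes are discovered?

Visit O
O → D
D → M
M → C
M → S
S → N
N → E
E → B
B → K
N → L
S → R
R → I
I → Q
Q → A
O → F
F → H
O → G
G → J
O → P

O D M C S N E B K L R I Q A F H G J P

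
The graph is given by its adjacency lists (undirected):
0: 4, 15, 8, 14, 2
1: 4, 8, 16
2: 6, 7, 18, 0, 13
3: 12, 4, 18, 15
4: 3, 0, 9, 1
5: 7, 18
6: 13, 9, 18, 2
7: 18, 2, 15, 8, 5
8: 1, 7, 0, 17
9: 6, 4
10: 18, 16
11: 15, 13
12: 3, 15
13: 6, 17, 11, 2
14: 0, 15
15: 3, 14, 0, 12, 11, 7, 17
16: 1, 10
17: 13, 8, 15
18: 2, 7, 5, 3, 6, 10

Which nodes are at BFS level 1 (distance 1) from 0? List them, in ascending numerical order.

2, 4, 8, 14, 15

Level 0: 0
Level 1: 2, 4, 8, 14, 15
Level 2: 1, 3, 6, 7, 9, 11, 12, 13, 17, 18
Level 3: 5, 10, 16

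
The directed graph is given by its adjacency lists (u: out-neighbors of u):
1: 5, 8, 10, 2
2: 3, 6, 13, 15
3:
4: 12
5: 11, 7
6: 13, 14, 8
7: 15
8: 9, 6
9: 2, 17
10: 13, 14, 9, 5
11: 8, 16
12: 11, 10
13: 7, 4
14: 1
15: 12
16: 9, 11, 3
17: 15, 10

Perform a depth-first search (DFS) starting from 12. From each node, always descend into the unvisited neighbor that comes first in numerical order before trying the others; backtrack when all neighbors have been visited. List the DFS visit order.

12, 10, 5, 7, 15, 11, 8, 6, 13, 4, 14, 1, 2, 3, 9, 17, 16

Visit 12
12 → 10
10 → 5
5 → 7
7 → 15
5 → 11
11 → 8
8 → 6
6 → 13
13 → 4
6 → 14
14 → 1
1 → 2
2 → 3
8 → 9
9 → 17
11 → 16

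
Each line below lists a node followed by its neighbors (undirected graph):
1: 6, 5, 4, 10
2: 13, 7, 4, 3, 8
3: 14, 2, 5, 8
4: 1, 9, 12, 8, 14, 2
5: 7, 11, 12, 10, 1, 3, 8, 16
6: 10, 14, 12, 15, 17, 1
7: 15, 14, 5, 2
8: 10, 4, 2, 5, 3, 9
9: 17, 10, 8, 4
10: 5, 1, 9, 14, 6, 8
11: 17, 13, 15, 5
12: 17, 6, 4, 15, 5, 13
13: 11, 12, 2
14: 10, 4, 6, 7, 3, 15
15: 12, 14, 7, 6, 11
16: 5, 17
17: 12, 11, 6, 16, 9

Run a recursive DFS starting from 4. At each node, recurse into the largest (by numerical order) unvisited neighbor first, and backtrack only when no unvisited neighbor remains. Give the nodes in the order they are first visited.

Visit 4
4 → 14
14 → 15
15 → 12
12 → 17
17 → 16
16 → 5
5 → 11
11 → 13
13 → 2
2 → 8
8 → 10
10 → 9
10 → 6
6 → 1
8 → 3
2 → 7

4, 14, 15, 12, 17, 16, 5, 11, 13, 2, 8, 10, 9, 6, 1, 3, 7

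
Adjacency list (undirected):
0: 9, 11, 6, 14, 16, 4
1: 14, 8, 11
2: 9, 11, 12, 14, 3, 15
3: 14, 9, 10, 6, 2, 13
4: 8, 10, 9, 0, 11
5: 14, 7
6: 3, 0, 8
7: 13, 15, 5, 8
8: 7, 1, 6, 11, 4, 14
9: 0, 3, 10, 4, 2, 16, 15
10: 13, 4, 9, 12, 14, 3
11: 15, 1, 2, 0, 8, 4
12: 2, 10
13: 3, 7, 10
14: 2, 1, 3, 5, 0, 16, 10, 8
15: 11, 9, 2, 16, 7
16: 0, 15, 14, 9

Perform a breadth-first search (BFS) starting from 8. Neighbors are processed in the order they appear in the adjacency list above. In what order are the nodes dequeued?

8 7 1 6 11 4 14 13 15 5 3 0 2 10 9 16 12

Visit 8; enqueue 7, 1, 6, 11, 4, 14 → queue [7, 1, 6, 11, 4, 14]
Visit 7; enqueue 13, 15, 5 → queue [1, 6, 11, 4, 14, 13, 15, 5]
Visit 1 → queue [6, 11, 4, 14, 13, 15, 5]
Visit 6; enqueue 3, 0 → queue [11, 4, 14, 13, 15, 5, 3, 0]
Visit 11; enqueue 2 → queue [4, 14, 13, 15, 5, 3, 0, 2]
Visit 4; enqueue 10, 9 → queue [14, 13, 15, 5, 3, 0, 2, 10, 9]
Visit 14; enqueue 16 → queue [13, 15, 5, 3, 0, 2, 10, 9, 16]
Visit 13 → queue [15, 5, 3, 0, 2, 10, 9, 16]
Visit 15 → queue [5, 3, 0, 2, 10, 9, 16]
Visit 5 → queue [3, 0, 2, 10, 9, 16]
Visit 3 → queue [0, 2, 10, 9, 16]
Visit 0 → queue [2, 10, 9, 16]
Visit 2; enqueue 12 → queue [10, 9, 16, 12]
Visit 10 → queue [9, 16, 12]
Visit 9 → queue [16, 12]
Visit 16 → queue [12]
Visit 12 → queue []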